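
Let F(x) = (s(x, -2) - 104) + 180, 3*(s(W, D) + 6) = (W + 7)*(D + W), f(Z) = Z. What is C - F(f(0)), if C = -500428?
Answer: -1501480/3 ≈ -5.0049e+5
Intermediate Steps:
s(W, D) = -6 + (7 + W)*(D + W)/3 (s(W, D) = -6 + ((W + 7)*(D + W))/3 = -6 + ((7 + W)*(D + W))/3 = -6 + (7 + W)*(D + W)/3)
F(x) = 196/3 + x²/3 + 5*x/3 (F(x) = ((-6 + x²/3 + (7/3)*(-2) + 7*x/3 + (⅓)*(-2)*x) - 104) + 180 = ((-6 + x²/3 - 14/3 + 7*x/3 - 2*x/3) - 104) + 180 = ((-32/3 + x²/3 + 5*x/3) - 104) + 180 = (-344/3 + x²/3 + 5*x/3) + 180 = 196/3 + x²/3 + 5*x/3)
C - F(f(0)) = -500428 - (196/3 + (⅓)*0² + (5/3)*0) = -500428 - (196/3 + (⅓)*0 + 0) = -500428 - (196/3 + 0 + 0) = -500428 - 1*196/3 = -500428 - 196/3 = -1501480/3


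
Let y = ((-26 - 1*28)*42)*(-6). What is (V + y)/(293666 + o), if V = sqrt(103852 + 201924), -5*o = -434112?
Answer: 34020/951221 + 10*sqrt(19111)/951221 ≈ 0.037218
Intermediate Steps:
o = 434112/5 (o = -1/5*(-434112) = 434112/5 ≈ 86822.)
V = 4*sqrt(19111) (V = sqrt(305776) = 4*sqrt(19111) ≈ 552.97)
y = 13608 (y = ((-26 - 28)*42)*(-6) = -54*42*(-6) = -2268*(-6) = 13608)
(V + y)/(293666 + o) = (4*sqrt(19111) + 13608)/(293666 + 434112/5) = (13608 + 4*sqrt(19111))/(1902442/5) = (13608 + 4*sqrt(19111))*(5/1902442) = 34020/951221 + 10*sqrt(19111)/951221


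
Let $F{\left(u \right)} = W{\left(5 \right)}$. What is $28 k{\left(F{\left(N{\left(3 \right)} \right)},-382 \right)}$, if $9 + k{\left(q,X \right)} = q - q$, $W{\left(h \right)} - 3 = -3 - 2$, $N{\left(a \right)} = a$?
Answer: $-252$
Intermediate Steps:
$W{\left(h \right)} = -2$ ($W{\left(h \right)} = 3 - 5 = -2$)
$F{\left(u \right)} = -2$
$k{\left(q,X \right)} = -9$ ($k{\left(q,X \right)} = -9 + \left(q - q\right) = -9 + 0 = -9$)
$28 k{\left(F{\left(N{\left(3 \right)} \right)},-382 \right)} = 28 \left(-9\right) = -252$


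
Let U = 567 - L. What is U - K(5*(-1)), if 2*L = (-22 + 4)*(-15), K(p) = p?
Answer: 437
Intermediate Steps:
L = 135 (L = ((-22 + 4)*(-15))/2 = (-18*(-15))/2 = (1/2)*270 = 135)
U = 432 (U = 567 - 1*135 = 567 - 135 = 432)
U - K(5*(-1)) = 432 - 5*(-1) = 432 - 1*(-5) = 432 + 5 = 437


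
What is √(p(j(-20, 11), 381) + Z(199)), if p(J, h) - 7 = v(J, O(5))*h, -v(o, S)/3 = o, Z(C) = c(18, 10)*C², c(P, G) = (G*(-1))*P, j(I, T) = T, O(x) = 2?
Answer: I*√7140746 ≈ 2672.2*I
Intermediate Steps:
c(P, G) = -G*P (c(P, G) = (-G)*P = -G*P)
Z(C) = -180*C² (Z(C) = (-1*10*18)*C² = -180*C²)
v(o, S) = -3*o
p(J, h) = 7 - 3*J*h (p(J, h) = 7 + (-3*J)*h = 7 - 3*J*h)
√(p(j(-20, 11), 381) + Z(199)) = √((7 - 3*11*381) - 180*199²) = √((7 - 12573) - 180*39601) = √(-12566 - 7128180) = √(-7140746) = I*√7140746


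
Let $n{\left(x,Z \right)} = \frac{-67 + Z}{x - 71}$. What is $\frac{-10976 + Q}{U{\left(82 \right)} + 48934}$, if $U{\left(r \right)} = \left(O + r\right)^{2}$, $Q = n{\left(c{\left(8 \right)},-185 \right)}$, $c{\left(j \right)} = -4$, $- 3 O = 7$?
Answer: $- \frac{2468844}{12438175} \approx -0.19849$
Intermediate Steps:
$O = - \frac{7}{3}$ ($O = \left(- \frac{1}{3}\right) 7 = - \frac{7}{3} \approx -2.3333$)
$n{\left(x,Z \right)} = \frac{-67 + Z}{-71 + x}$
$Q = \frac{84}{25}$ ($Q = \frac{-67 - 185}{-71 - 4} = \frac{1}{-75} \left(-252\right) = \left(- \frac{1}{75}\right) \left(-252\right) = \frac{84}{25} \approx 3.36$)
$U{\left(r \right)} = \left(- \frac{7}{3} + r\right)^{2}$
$\frac{-10976 + Q}{U{\left(82 \right)} + 48934} = \frac{-10976 + \frac{84}{25}}{\frac{\left(-7 + 3 \cdot 82\right)^{2}}{9} + 48934} = - \frac{274316}{25 \left(\frac{\left(-7 + 246\right)^{2}}{9} + 48934\right)} = - \frac{274316}{25 \left(\frac{239^{2}}{9} + 48934\right)} = - \frac{274316}{25 \left(\frac{1}{9} \cdot 57121 + 48934\right)} = - \frac{274316}{25 \left(\frac{57121}{9} + 48934\right)} = - \frac{274316}{25 \cdot \frac{497527}{9}} = \left(- \frac{274316}{25}\right) \frac{9}{497527} = - \frac{2468844}{12438175}$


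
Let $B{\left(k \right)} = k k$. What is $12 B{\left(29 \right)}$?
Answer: $10092$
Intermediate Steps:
$B{\left(k \right)} = k^{2}$
$12 B{\left(29 \right)} = 12 \cdot 29^{2} = 12 \cdot 841 = 10092$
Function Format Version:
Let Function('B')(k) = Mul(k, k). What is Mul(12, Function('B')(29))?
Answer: 10092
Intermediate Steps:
Function('B')(k) = Pow(k, 2)
Mul(12, Function('B')(29)) = Mul(12, Pow(29, 2)) = Mul(12, 841) = 10092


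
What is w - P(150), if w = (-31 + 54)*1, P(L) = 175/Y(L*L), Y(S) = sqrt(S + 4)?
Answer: 23 - 175*sqrt(5626)/11252 ≈ 21.833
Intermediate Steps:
Y(S) = sqrt(4 + S)
P(L) = 175/sqrt(4 + L**2) (P(L) = 175/(sqrt(4 + L*L)) = 175/(sqrt(4 + L**2)) = 175/sqrt(4 + L**2))
w = 23 (w = 23*1 = 23)
w - P(150) = 23 - 175/sqrt(4 + 150**2) = 23 - 175/sqrt(4 + 22500) = 23 - 175/sqrt(22504) = 23 - 175*sqrt(5626)/11252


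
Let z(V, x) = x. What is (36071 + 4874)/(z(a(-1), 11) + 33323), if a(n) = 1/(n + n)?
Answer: 40945/33334 ≈ 1.2283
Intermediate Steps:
a(n) = 1/(2*n)
(36071 + 4874)/(z(a(-1), 11) + 33323) = (36071 + 4874)/(11 + 33323) = 40945/33334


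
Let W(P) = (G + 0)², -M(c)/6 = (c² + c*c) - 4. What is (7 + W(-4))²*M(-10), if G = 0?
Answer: -57624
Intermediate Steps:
M(c) = 24 - 12*c² (M(c) = -6*((c² + c*c) - 4) = -6*((c² + c²) - 4) = -6*(2*c² - 4) = -6*(-4 + 2*c²) = 24 - 12*c²)
W(P) = 0 (W(P) = (0 + 0)² = 0² = 0)
(7 + W(-4))²*M(-10) = (7 + 0)²*(24 - 12*(-10)²) = 7²*(24 - 12*100) = 49*(24 - 1200) = 49*(-1176) = -57624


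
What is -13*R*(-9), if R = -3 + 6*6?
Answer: 3861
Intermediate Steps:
R = 33 (R = -3 + 36 = 33)
-13*R*(-9) = -13*33*(-9) = -429*(-9) = 3861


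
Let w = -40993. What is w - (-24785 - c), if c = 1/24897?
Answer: -403530575/24897 ≈ -16208.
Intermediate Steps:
c = 1/24897 ≈ 4.0165e-5
w - (-24785 - c) = -40993 - (-24785 - 1*1/24897) = -40993 - (-24785 - 1/24897) = -40993 - 1*(-617072146/24897) = -40993 + 617072146/24897 = -403530575/24897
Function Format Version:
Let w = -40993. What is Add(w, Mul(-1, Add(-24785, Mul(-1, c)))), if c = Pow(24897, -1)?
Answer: Rational(-403530575, 24897) ≈ -16208.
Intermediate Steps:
c = Rational(1, 24897) ≈ 4.0165e-5
Add(w, Mul(-1, Add(-24785, Mul(-1, c)))) = Add(-40993, Mul(-1, Add(-24785, Mul(-1, Rational(1, 24897))))) = Add(-40993, Mul(-1, Add(-24785, Rational(-1, 24897)))) = Add(-40993, Mul(-1, Rational(-617072146, 24897))) = Add(-40993, Rational(617072146, 24897)) = Rational(-403530575, 24897)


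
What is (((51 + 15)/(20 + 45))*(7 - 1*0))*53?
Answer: 24486/65 ≈ 376.71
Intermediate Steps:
(((51 + 15)/(20 + 45))*(7 - 1*0))*53 = ((66/65)*(7 + 0))*53 = ((66*(1/65))*7)*53 = ((66/65)*7)*53 = (462/65)*53 = 24486/65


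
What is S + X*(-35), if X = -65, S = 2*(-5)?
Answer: 2265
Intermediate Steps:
S = -10
S + X*(-35) = -10 - 65*(-35) = -10 + 2275 = 2265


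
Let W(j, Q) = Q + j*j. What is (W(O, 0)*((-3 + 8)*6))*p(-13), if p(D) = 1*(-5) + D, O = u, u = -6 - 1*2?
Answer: -34560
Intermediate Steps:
u = -8 (u = -6 - 2 = -8)
O = -8
W(j, Q) = Q + j**2
p(D) = -5 + D
(W(O, 0)*((-3 + 8)*6))*p(-13) = ((0 + (-8)**2)*((-3 + 8)*6))*(-5 - 13) = ((0 + 64)*(5*6))*(-18) = (64*30)*(-18) = 1920*(-18) = -34560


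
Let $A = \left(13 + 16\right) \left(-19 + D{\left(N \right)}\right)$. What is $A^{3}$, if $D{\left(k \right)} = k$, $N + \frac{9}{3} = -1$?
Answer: $-296740963$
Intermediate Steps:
$N = -4$ ($N = -3 - 1 = -4$)
$A = -667$ ($A = \left(13 + 16\right) \left(-19 - 4\right) = 29 \left(-23\right) = -667$)
$A^{3} = \left(-667\right)^{3} = -296740963$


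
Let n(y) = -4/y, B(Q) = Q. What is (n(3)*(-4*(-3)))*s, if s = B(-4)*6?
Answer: 384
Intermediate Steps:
s = -24 (s = -4*6 = -24)
(n(3)*(-4*(-3)))*s = ((-4/3)*(-4*(-3)))*(-24) = (-4*1/3*12)*(-24) = -4/3*12*(-24) = -16*(-24) = 384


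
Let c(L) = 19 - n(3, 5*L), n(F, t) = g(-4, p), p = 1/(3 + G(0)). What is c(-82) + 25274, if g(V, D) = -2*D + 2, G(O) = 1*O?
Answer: 75875/3 ≈ 25292.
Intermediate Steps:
G(O) = O
p = ⅓ (p = 1/(3 + 0) = 1/3 = ⅓ ≈ 0.33333)
g(V, D) = 2 - 2*D
n(F, t) = 4/3 (n(F, t) = 2 - 2*⅓ = 2 - ⅔ = 4/3)
c(L) = 53/3 (c(L) = 19 - 1*4/3 = 19 - 4/3 = 53/3)
c(-82) + 25274 = 53/3 + 25274 = 75875/3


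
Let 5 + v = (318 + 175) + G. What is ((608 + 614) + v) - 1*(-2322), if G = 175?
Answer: 4207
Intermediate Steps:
v = 663 (v = -5 + ((318 + 175) + 175) = -5 + (493 + 175) = -5 + 668 = 663)
((608 + 614) + v) - 1*(-2322) = ((608 + 614) + 663) - 1*(-2322) = (1222 + 663) + 2322 = 1885 + 2322 = 4207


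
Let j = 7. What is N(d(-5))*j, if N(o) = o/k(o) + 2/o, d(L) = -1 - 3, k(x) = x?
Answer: 7/2 ≈ 3.5000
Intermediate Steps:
d(L) = -4
N(o) = 1 + 2/o (N(o) = o/o + 2/o = 1 + 2/o)
N(d(-5))*j = ((2 - 4)/(-4))*7 = -¼*(-2)*7 = (½)*7 = 7/2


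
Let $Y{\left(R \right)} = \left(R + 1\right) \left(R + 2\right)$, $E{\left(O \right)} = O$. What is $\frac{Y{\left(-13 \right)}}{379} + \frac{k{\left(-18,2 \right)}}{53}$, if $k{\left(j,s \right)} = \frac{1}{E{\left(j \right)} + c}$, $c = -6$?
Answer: $\frac{167525}{482088} \approx 0.3475$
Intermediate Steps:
$k{\left(j,s \right)} = \frac{1}{-6 + j}$ ($k{\left(j,s \right)} = \frac{1}{j - 6} = \frac{1}{-6 + j}$)
$Y{\left(R \right)} = \left(1 + R\right) \left(2 + R\right)$
$\frac{Y{\left(-13 \right)}}{379} + \frac{k{\left(-18,2 \right)}}{53} = \frac{2 + \left(-13\right)^{2} + 3 \left(-13\right)}{379} + \frac{1}{\left(-6 - 18\right) 53} = \left(2 + 169 - 39\right) \frac{1}{379} + \frac{1}{-24} \cdot \frac{1}{53} = 132 \cdot \frac{1}{379} - \frac{1}{1272} = \frac{132}{379} - \frac{1}{1272} = \frac{167525}{482088}$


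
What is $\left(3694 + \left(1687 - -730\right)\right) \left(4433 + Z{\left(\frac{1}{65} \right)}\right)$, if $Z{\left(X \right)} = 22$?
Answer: $27224505$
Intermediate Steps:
$\left(3694 + \left(1687 - -730\right)\right) \left(4433 + Z{\left(\frac{1}{65} \right)}\right) = \left(3694 + \left(1687 - -730\right)\right) \left(4433 + 22\right) = \left(3694 + \left(1687 + 730\right)\right) 4455 = \left(3694 + 2417\right) 4455 = 6111 \cdot 4455 = 27224505$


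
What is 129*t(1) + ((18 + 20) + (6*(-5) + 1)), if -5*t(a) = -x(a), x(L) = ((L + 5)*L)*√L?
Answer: 819/5 ≈ 163.80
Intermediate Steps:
x(L) = L^(3/2)*(5 + L) (x(L) = ((5 + L)*L)*√L = (L*(5 + L))*√L = L^(3/2)*(5 + L))
t(a) = a^(3/2)*(5 + a)/5 (t(a) = -(-1)*a^(3/2)*(5 + a)/5 = a^(3/2)*(5 + a)/5)
129*t(1) + ((18 + 20) + (6*(-5) + 1)) = 129*(1^(3/2)*(5 + 1)/5) + ((18 + 20) + (6*(-5) + 1)) = 129*((⅕)*1*6) + (38 + (-30 + 1)) = 129*(6/5) + (38 - 29) = 774/5 + 9 = 819/5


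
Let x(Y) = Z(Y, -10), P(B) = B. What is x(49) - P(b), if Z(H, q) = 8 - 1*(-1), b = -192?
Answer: 201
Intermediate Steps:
Z(H, q) = 9 (Z(H, q) = 8 + 1 = 9)
x(Y) = 9
x(49) - P(b) = 9 - 1*(-192) = 9 + 192 = 201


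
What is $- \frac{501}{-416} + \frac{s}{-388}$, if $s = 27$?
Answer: $\frac{45789}{40352} \approx 1.1347$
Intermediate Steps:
$- \frac{501}{-416} + \frac{s}{-388} = - \frac{501}{-416} + \frac{27}{-388} = \left(-501\right) \left(- \frac{1}{416}\right) + 27 \left(- \frac{1}{388}\right) = \frac{501}{416} - \frac{27}{388} = \frac{45789}{40352}$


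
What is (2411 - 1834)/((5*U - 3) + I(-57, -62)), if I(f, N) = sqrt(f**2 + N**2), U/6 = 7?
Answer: 119439/35756 - 577*sqrt(7093)/35756 ≈ 1.9813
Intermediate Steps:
U = 42 (U = 6*7 = 42)
I(f, N) = sqrt(N**2 + f**2)
(2411 - 1834)/((5*U - 3) + I(-57, -62)) = (2411 - 1834)/((5*42 - 3) + sqrt((-62)**2 + (-57)**2)) = 577/((210 - 3) + sqrt(3844 + 3249)) = 577/(207 + sqrt(7093))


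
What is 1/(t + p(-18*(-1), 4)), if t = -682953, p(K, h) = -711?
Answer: -1/683664 ≈ -1.4627e-6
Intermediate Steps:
1/(t + p(-18*(-1), 4)) = 1/(-682953 - 711) = 1/(-683664) = -1/683664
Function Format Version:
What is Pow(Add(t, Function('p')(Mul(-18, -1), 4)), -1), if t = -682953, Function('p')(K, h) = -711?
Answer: Rational(-1, 683664) ≈ -1.4627e-6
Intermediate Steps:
Pow(Add(t, Function('p')(Mul(-18, -1), 4)), -1) = Pow(Add(-682953, -711), -1) = Pow(-683664, -1) = Rational(-1, 683664)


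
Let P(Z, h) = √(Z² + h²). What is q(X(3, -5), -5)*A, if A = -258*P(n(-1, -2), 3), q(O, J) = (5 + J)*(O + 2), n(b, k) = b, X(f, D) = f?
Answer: 0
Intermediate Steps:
q(O, J) = (2 + O)*(5 + J) (q(O, J) = (5 + J)*(2 + O) = (2 + O)*(5 + J))
A = -258*√10 (A = -258*√((-1)² + 3²) = -258*√(1 + 9) = -258*√10 ≈ -815.87)
q(X(3, -5), -5)*A = (10 + 2*(-5) + 5*3 - 5*3)*(-258*√10) = (10 - 10 + 15 - 15)*(-258*√10) = 0*(-258*√10) = 0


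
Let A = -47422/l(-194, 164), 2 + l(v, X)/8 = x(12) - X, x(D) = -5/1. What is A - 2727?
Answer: -1841557/684 ≈ -2692.3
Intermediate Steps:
x(D) = -5 (x(D) = -5*1 = -5)
l(v, X) = -56 - 8*X (l(v, X) = -16 + 8*(-5 - X) = -16 + (-40 - 8*X) = -56 - 8*X)
A = 23711/684 (A = -47422/(-56 - 8*164) = -47422/(-56 - 1312) = -47422/(-1368) = -47422*(-1/1368) = 23711/684 ≈ 34.665)
A - 2727 = 23711/684 - 2727 = -1841557/684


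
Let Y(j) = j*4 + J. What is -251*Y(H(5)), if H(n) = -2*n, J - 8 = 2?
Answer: 7530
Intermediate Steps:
J = 10 (J = 8 + 2 = 10)
Y(j) = 10 + 4*j (Y(j) = j*4 + 10 = 4*j + 10 = 10 + 4*j)
-251*Y(H(5)) = -251*(10 + 4*(-2*5)) = -251*(10 + 4*(-10)) = -251*(10 - 40) = -251*(-30) = 7530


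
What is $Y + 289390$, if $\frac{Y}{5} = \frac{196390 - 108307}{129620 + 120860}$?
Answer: $\frac{14497369523}{50096} \approx 2.8939 \cdot 10^{5}$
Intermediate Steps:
$Y = \frac{88083}{50096}$ ($Y = 5 \frac{196390 - 108307}{129620 + 120860} = 5 \cdot \frac{88083}{250480} = \frac{88083}{50096} \approx 1.7583$)
$Y + 289390 = \frac{88083}{50096} + 289390 = \frac{14497369523}{50096}$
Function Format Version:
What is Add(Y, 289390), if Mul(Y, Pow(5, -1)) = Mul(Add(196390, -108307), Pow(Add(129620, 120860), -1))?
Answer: Rational(14497369523, 50096) ≈ 2.8939e+5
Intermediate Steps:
Y = Rational(88083, 50096) (Y = Mul(5, Mul(Add(196390, -108307), Pow(Add(129620, 120860), -1))) = Mul(5, Mul(88083, Pow(250480, -1))) = Mul(5, Mul(88083, Rational(1, 250480))) = Mul(5, Rational(88083, 250480)) = Rational(88083, 50096) ≈ 1.7583)
Add(Y, 289390) = Add(Rational(88083, 50096), 289390) = Rational(14497369523, 50096)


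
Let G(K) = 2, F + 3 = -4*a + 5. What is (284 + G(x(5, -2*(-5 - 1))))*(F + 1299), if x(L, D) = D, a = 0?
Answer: 372086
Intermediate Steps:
F = 2 (F = -3 + (-4*0 + 5) = -3 + (0 + 5) = -3 + 5 = 2)
(284 + G(x(5, -2*(-5 - 1))))*(F + 1299) = (284 + 2)*(2 + 1299) = 286*1301 = 372086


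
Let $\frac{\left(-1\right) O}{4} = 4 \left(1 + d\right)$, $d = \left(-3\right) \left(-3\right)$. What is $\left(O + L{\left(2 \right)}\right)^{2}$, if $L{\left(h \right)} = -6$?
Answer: $27556$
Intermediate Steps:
$d = 9$
$O = -160$ ($O = - 4 \cdot 4 \left(1 + 9\right) = - 4 \cdot 4 \cdot 10 = \left(-4\right) 40 = -160$)
$\left(O + L{\left(2 \right)}\right)^{2} = \left(-160 - 6\right)^{2} = \left(-166\right)^{2} = 27556$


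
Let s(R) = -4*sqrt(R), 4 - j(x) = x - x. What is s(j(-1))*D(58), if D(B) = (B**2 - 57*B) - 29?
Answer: -232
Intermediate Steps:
j(x) = 4 (j(x) = 4 - (x - x) = 4 - 1*0 = 4 + 0 = 4)
D(B) = -29 + B**2 - 57*B
s(j(-1))*D(58) = (-4*sqrt(4))*(-29 + 58**2 - 57*58) = (-4*2)*(-29 + 3364 - 3306) = -8*29 = -232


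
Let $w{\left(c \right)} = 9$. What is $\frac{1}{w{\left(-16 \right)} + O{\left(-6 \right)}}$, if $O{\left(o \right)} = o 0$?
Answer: $\frac{1}{9} \approx 0.11111$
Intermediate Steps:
$O{\left(o \right)} = 0$
$\frac{1}{w{\left(-16 \right)} + O{\left(-6 \right)}} = \frac{1}{9 + 0} = \frac{1}{9}$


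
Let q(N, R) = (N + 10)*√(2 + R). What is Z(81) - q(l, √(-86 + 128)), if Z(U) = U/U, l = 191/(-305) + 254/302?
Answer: 1 - 470444*√(2 + √42)/46055 ≈ -28.747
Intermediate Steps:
l = 9894/46055 (l = 191*(-1/305) + 254*(1/302) = -191/305 + 127/151 = 9894/46055 ≈ 0.21483)
Z(U) = 1
q(N, R) = √(2 + R)*(10 + N) (q(N, R) = (10 + N)*√(2 + R) = √(2 + R)*(10 + N))
Z(81) - q(l, √(-86 + 128)) = 1 - √(2 + √(-86 + 128))*(10 + 9894/46055) = 1 - √(2 + √42)*470444/46055 = 1 - 470444*√(2 + √42)/46055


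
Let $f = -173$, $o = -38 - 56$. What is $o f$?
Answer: $16262$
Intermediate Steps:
$o = -94$
$o f = \left(-94\right) \left(-173\right) = 16262$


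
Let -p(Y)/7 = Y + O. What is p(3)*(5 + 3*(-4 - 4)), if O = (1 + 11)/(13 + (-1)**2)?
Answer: 513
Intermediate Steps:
O = 6/7 (O = 12/(13 + 1) = 12/14 = 12*(1/14) = 6/7 ≈ 0.85714)
p(Y) = -6 - 7*Y (p(Y) = -7*(Y + 6/7) = -7*(6/7 + Y) = -6 - 7*Y)
p(3)*(5 + 3*(-4 - 4)) = (-6 - 7*3)*(5 + 3*(-4 - 4)) = (-6 - 21)*(5 + 3*(-8)) = -27*(5 - 24) = -27*(-19) = 513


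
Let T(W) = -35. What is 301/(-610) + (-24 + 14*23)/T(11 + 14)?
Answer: -38463/4270 ≈ -9.0077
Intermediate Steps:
301/(-610) + (-24 + 14*23)/T(11 + 14) = 301/(-610) + (-24 + 14*23)/(-35) = 301*(-1/610) + (-24 + 322)*(-1/35) = -301/610 + 298*(-1/35) = -301/610 - 298/35 = -38463/4270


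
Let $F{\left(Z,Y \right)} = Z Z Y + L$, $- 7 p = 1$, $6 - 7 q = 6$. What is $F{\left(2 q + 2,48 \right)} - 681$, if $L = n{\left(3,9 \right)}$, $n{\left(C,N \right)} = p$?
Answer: $- \frac{3424}{7} \approx -489.14$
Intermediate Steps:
$q = 0$ ($q = \frac{6}{7} - \frac{6}{7} = 0$)
$p = - \frac{1}{7}$ ($p = \left(- \frac{1}{7}\right) 1 = - \frac{1}{7} \approx -0.14286$)
$n{\left(C,N \right)} = - \frac{1}{7}$
$L = - \frac{1}{7} \approx -0.14286$
$F{\left(Z,Y \right)} = - \frac{1}{7} + Y Z^{2}$ ($F{\left(Z,Y \right)} = Z Z Y - \frac{1}{7} = Z^{2} Y - \frac{1}{7} = Y Z^{2} - \frac{1}{7} = - \frac{1}{7} + Y Z^{2}$)
$F{\left(2 q + 2,48 \right)} - 681 = \left(- \frac{1}{7} + 48 \left(2 \cdot 0 + 2\right)^{2}\right) - 681 = \left(- \frac{1}{7} + 48 \left(0 + 2\right)^{2}\right) - 681 = \left(- \frac{1}{7} + 48 \cdot 2^{2}\right) - 681 = \left(- \frac{1}{7} + 48 \cdot 4\right) - 681 = \left(- \frac{1}{7} + 192\right) - 681 = \frac{1343}{7} - 681 = - \frac{3424}{7}$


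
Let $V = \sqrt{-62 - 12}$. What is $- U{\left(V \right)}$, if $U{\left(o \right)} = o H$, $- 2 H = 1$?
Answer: $\frac{i \sqrt{74}}{2} \approx 4.3012 i$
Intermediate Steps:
$V = i \sqrt{74}$ ($V = \sqrt{-62 - 12} = \sqrt{-74} = i \sqrt{74} \approx 8.6023 i$)
$H = - \frac{1}{2}$ ($H = \left(- \frac{1}{2}\right) 1 = - \frac{1}{2} \approx -0.5$)
$U{\left(o \right)} = - \frac{o}{2}$ ($U{\left(o \right)} = o \left(- \frac{1}{2}\right) = - \frac{o}{2}$)
$- U{\left(V \right)} = - \frac{\left(-1\right) i \sqrt{74}}{2} = \frac{i \sqrt{74}}{2}$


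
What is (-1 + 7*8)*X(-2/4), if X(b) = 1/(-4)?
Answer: -55/4 ≈ -13.750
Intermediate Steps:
X(b) = -¼
(-1 + 7*8)*X(-2/4) = (-1 + 7*8)*(-¼) = (-1 + 56)*(-¼) = 55*(-¼) = -55/4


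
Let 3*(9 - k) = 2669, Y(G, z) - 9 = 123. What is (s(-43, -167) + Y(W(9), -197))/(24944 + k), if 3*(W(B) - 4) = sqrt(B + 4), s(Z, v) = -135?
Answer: -9/72190 ≈ -0.00012467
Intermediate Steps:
W(B) = 4 + sqrt(4 + B)/3 (W(B) = 4 + sqrt(B + 4)/3 = 4 + sqrt(4 + B)/3)
Y(G, z) = 132 (Y(G, z) = 9 + 123 = 132)
k = -2642/3 (k = 9 - 1/3*2669 = 9 - 2669/3 = -2642/3 ≈ -880.67)
(s(-43, -167) + Y(W(9), -197))/(24944 + k) = (-135 + 132)/(24944 - 2642/3) = -3/72190/3 = -3*3/72190 = -9/72190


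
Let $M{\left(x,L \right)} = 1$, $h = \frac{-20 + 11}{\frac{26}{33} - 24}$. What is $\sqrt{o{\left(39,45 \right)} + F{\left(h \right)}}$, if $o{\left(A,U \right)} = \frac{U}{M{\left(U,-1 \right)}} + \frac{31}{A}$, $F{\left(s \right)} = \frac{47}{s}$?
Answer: $\frac{14 \sqrt{1411410}}{1287} \approx 12.923$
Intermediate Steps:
$h = \frac{297}{766}$ ($h = - \frac{9}{26 \cdot \frac{1}{33} - 24} = - \frac{9}{\frac{26}{33} - 24} = - \frac{9}{- \frac{766}{33}} = \left(-9\right) \left(- \frac{33}{766}\right) = \frac{297}{766} \approx 0.38773$)
$o{\left(A,U \right)} = U + \frac{31}{A}$ ($o{\left(A,U \right)} = \frac{U}{1} + \frac{31}{A} = U 1 + \frac{31}{A} = U + \frac{31}{A}$)
$\sqrt{o{\left(39,45 \right)} + F{\left(h \right)}} = \sqrt{\left(45 + \frac{31}{39}\right) + \frac{47}{\frac{297}{766}}} = \sqrt{\left(45 + 31 \cdot \frac{1}{39}\right) + 47 \cdot \frac{766}{297}} = \sqrt{\left(45 + \frac{31}{39}\right) + \frac{36002}{297}} = \sqrt{\frac{1786}{39} + \frac{36002}{297}} = \sqrt{\frac{644840}{3861}} = \frac{14 \sqrt{1411410}}{1287}$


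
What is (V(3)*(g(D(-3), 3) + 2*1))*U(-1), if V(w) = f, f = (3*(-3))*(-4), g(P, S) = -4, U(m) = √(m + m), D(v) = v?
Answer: -72*I*√2 ≈ -101.82*I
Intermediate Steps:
U(m) = √2*√m (U(m) = √(2*m) = √2*√m)
f = 36 (f = -9*(-4) = 36)
V(w) = 36
(V(3)*(g(D(-3), 3) + 2*1))*U(-1) = (36*(-4 + 2*1))*(√2*√(-1)) = (36*(-4 + 2))*(√2*I) = (36*(-2))*(I*√2) = -72*I*√2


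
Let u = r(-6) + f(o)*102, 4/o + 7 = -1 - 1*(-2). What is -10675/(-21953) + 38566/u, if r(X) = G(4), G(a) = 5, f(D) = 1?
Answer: 847781623/2348971 ≈ 360.92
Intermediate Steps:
o = -⅔ (o = 4/(-7 + (-1 - 1*(-2))) = 4/(-7 + (-1 + 2)) = 4/(-7 + 1) = 4/(-6) = 4*(-⅙) = -⅔ ≈ -0.66667)
r(X) = 5
u = 107 (u = 5 + 1*102 = 5 + 102 = 107)
-10675/(-21953) + 38566/u = -10675/(-21953) + 38566/107 = -10675*(-1/21953) + 38566*(1/107) = 10675/21953 + 38566/107 = 847781623/2348971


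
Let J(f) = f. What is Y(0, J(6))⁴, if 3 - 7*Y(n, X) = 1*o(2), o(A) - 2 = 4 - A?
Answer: 1/2401 ≈ 0.00041649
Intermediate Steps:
o(A) = 6 - A (o(A) = 2 + (4 - A) = 6 - A)
Y(n, X) = -⅐ (Y(n, X) = 3/7 - (6 - 1*2)/7 = 3/7 - (6 - 2)/7 = 3/7 - 4/7 = -⅐)
Y(0, J(6))⁴ = (-⅐)⁴ = 1/2401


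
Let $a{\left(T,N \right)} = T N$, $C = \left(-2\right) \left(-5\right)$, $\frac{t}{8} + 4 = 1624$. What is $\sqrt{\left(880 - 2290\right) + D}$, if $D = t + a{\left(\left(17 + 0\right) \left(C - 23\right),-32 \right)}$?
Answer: $\sqrt{18622} \approx 136.46$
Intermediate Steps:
$t = 12960$ ($t = -32 + 8 \cdot 1624 = -32 + 12992 = 12960$)
$C = 10$
$a{\left(T,N \right)} = N T$
$D = 20032$ ($D = 12960 - 32 \left(17 + 0\right) \left(10 - 23\right) = 12960 - 32 \cdot 17 \left(-13\right) = 12960 - -7072 = 12960 + 7072 = 20032$)
$\sqrt{\left(880 - 2290\right) + D} = \sqrt{\left(880 - 2290\right) + 20032} = \sqrt{-1410 + 20032} = \sqrt{18622}$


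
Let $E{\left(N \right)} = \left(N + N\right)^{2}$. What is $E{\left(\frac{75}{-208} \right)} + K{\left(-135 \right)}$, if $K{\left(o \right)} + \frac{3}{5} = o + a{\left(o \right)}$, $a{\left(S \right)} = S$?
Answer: $- \frac{14605923}{54080} \approx -270.08$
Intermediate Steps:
$E{\left(N \right)} = 4 N^{2}$ ($E{\left(N \right)} = \left(2 N\right)^{2} = 4 N^{2}$)
$K{\left(o \right)} = - \frac{3}{5} + 2 o$ ($K{\left(o \right)} = - \frac{3}{5} + \left(o + o\right) = - \frac{3}{5} + 2 o$)
$E{\left(\frac{75}{-208} \right)} + K{\left(-135 \right)} = 4 \left(\frac{75}{-208}\right)^{2} + \left(- \frac{3}{5} + 2 \left(-135\right)\right) = 4 \left(75 \left(- \frac{1}{208}\right)\right)^{2} - \frac{1353}{5} = 4 \left(- \frac{75}{208}\right)^{2} - \frac{1353}{5} = 4 \cdot \frac{5625}{43264} - \frac{1353}{5} = \frac{5625}{10816} - \frac{1353}{5} = - \frac{14605923}{54080}$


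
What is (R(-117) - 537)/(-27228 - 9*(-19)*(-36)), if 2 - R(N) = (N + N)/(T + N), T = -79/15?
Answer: 246175/15306564 ≈ 0.016083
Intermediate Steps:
T = -79/15 (T = -79*1/15 = -79/15 ≈ -5.2667)
R(N) = 2 - 2*N/(-79/15 + N) (R(N) = 2 - (N + N)/(-79/15 + N) = 2 - 2*N/(-79/15 + N))
(R(-117) - 537)/(-27228 - 9*(-19)*(-36)) = (-158/(-79 + 15*(-117)) - 537)/(-27228 - 9*(-19)*(-36)) = (-158/(-79 - 1755) - 537)/(-27228 + 171*(-36)) = (-158/(-1834) - 537)/(-27228 - 6156) = (-158*(-1/1834) - 537)/(-33384) = (79/917 - 537)*(-1/33384) = -492350/917*(-1/33384) = 246175/15306564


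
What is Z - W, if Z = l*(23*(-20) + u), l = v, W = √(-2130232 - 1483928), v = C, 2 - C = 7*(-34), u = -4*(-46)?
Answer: -66240 - 148*I*√165 ≈ -66240.0 - 1901.1*I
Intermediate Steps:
u = 184
C = 240 (C = 2 - 7*(-34) = 2 - 1*(-238) = 2 + 238 = 240)
v = 240
W = 148*I*√165 (W = √(-3614160) = 148*I*√165 ≈ 1901.1*I)
l = 240
Z = -66240 (Z = 240*(23*(-20) + 184) = 240*(-460 + 184) = 240*(-276) = -66240)
Z - W = -66240 - 148*I*√165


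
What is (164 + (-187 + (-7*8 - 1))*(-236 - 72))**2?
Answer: 5672499856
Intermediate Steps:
(164 + (-187 + (-7*8 - 1))*(-236 - 72))**2 = (164 + (-187 + (-56 - 1))*(-308))**2 = (164 + (-187 - 57)*(-308))**2 = (164 - 244*(-308))**2 = (164 + 75152)**2 = 75316**2 = 5672499856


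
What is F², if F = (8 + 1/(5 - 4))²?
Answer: 6561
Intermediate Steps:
F = 81 (F = (8 + 1/1)² = (8 + 1)² = 9² = 81)
F² = 81² = 6561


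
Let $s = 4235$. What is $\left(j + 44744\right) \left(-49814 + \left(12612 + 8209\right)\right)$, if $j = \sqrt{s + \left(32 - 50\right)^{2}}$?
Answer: $-1297262792 - 28993 \sqrt{4559} \approx -1.2992 \cdot 10^{9}$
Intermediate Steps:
$j = \sqrt{4559}$ ($j = \sqrt{4235 + \left(32 - 50\right)^{2}} = \sqrt{4235 + \left(-18\right)^{2}} = \sqrt{4235 + 324} = \sqrt{4559} \approx 67.52$)
$\left(j + 44744\right) \left(-49814 + \left(12612 + 8209\right)\right) = \left(\sqrt{4559} + 44744\right) \left(-49814 + \left(12612 + 8209\right)\right) = \left(44744 + \sqrt{4559}\right) \left(-49814 + 20821\right) = \left(44744 + \sqrt{4559}\right) \left(-28993\right) = -1297262792 - 28993 \sqrt{4559}$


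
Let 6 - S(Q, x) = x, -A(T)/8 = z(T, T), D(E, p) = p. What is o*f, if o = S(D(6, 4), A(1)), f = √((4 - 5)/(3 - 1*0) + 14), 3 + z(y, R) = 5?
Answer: 22*√123/3 ≈ 81.331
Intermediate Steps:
z(y, R) = 2 (z(y, R) = -3 + 5 = 2)
A(T) = -16 (A(T) = -8*2 = -16)
S(Q, x) = 6 - x
f = √123/3 (f = √(-1/(3 + 0) + 14) = √(-1/3 + 14) = √(-1*⅓ + 14) = √(-⅓ + 14) = √(41/3) = √123/3 ≈ 3.6968)
o = 22 (o = 6 - 1*(-16) = 6 + 16 = 22)
o*f = 22*(√123/3) = 22*√123/3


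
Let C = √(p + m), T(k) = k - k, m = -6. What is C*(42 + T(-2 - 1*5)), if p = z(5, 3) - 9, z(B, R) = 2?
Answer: 42*I*√13 ≈ 151.43*I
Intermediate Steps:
p = -7 (p = 2 - 9 = -7)
T(k) = 0
C = I*√13 (C = √(-7 - 6) = √(-13) = I*√13 ≈ 3.6056*I)
C*(42 + T(-2 - 1*5)) = (I*√13)*(42 + 0) = (I*√13)*42 = 42*I*√13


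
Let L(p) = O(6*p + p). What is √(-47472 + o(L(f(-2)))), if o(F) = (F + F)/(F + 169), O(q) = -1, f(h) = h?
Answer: I*√83740629/42 ≈ 217.88*I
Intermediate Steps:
L(p) = -1
o(F) = 2*F/(169 + F) (o(F) = (2*F)/(169 + F) = 2*F/(169 + F))
√(-47472 + o(L(f(-2)))) = √(-47472 + 2*(-1)/(169 - 1)) = √(-47472 + 2*(-1)/168) = √(-47472 + 2*(-1)*(1/168)) = √(-47472 - 1/84) = √(-3987649/84) = I*√83740629/42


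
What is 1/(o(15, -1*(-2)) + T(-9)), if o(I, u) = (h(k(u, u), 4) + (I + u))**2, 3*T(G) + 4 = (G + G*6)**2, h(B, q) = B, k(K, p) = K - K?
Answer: 3/4832 ≈ 0.00062086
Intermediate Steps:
k(K, p) = 0
T(G) = -4/3 + 49*G**2/3 (T(G) = -4/3 + (G + G*6)**2/3 = -4/3 + (G + 6*G)**2/3 = -4/3 + (7*G)**2/3 = -4/3 + (49*G**2)/3 = -4/3 + 49*G**2/3)
o(I, u) = (I + u)**2 (o(I, u) = (0 + (I + u))**2 = (I + u)**2)
1/(o(15, -1*(-2)) + T(-9)) = 1/((15 - 1*(-2))**2 + (-4/3 + (49/3)*(-9)**2)) = 1/((15 + 2)**2 + (-4/3 + (49/3)*81)) = 1/(17**2 + (-4/3 + 1323)) = 1/(289 + 3965/3) = 1/(4832/3) = 3/4832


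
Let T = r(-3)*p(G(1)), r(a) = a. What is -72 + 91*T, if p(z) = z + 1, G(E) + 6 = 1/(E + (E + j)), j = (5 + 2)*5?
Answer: 47568/37 ≈ 1285.6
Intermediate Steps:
j = 35 (j = 7*5 = 35)
G(E) = -6 + 1/(35 + 2*E) (G(E) = -6 + 1/(E + (E + 35)) = -6 + 1/(E + (35 + E)) = -6 + 1/(35 + 2*E))
p(z) = 1 + z
T = 552/37 (T = -3*(1 + (-209 - 12*1)/(35 + 2*1)) = -3*(1 + (-209 - 12)/(35 + 2)) = -3*(1 - 221/37) = -3*(-184/37) = 552/37 ≈ 14.919)
-72 + 91*T = -72 + 91*(552/37) = -72 + 50232/37 = 47568/37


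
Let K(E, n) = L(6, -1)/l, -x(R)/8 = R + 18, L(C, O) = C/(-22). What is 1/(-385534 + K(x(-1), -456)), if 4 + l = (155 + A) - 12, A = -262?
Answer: -451/173875833 ≈ -2.5938e-6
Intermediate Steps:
L(C, O) = -C/22 (L(C, O) = C*(-1/22) = -C/22)
l = -123 (l = -4 + ((155 - 262) - 12) = -4 + (-107 - 12) = -4 - 119 = -123)
x(R) = -144 - 8*R (x(R) = -8*(R + 18) = -8*(18 + R) = -144 - 8*R)
K(E, n) = 1/451 (K(E, n) = -1/22*6/(-123) = -3/11*(-1/123) = 1/451)
1/(-385534 + K(x(-1), -456)) = 1/(-385534 + 1/451) = 1/(-173875833/451) = -451/173875833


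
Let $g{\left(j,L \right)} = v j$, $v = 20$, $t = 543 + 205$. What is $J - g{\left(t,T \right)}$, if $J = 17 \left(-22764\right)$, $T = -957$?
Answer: $-401948$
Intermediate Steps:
$t = 748$
$g{\left(j,L \right)} = 20 j$
$J = -386988$
$J - g{\left(t,T \right)} = -386988 - 20 \cdot 748 = -386988 - 14960 = -401948$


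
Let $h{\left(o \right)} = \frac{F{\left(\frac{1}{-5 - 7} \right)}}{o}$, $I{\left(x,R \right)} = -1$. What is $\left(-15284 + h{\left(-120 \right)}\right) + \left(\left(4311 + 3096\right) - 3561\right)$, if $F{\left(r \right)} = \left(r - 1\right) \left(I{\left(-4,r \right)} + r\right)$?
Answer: $- \frac{197648809}{17280} \approx -11438.0$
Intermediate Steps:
$F{\left(r \right)} = \left(-1 + r\right)^{2}$ ($F{\left(r \right)} = \left(r - 1\right) \left(-1 + r\right) = \left(-1 + r\right) \left(-1 + r\right) = \left(-1 + r\right)^{2}$)
$h{\left(o \right)} = \frac{169}{144 o}$ ($h{\left(o \right)} = \frac{1 + \left(\frac{1}{-5 - 7}\right)^{2} - \frac{2}{-5 - 7}}{o} = \frac{1 + \left(\frac{1}{-12}\right)^{2} - \frac{2}{-12}}{o} = \frac{1 + \left(- \frac{1}{12}\right)^{2} - - \frac{1}{6}}{o} = \frac{1 + \frac{1}{144} + \frac{1}{6}}{o} = \frac{169}{144 o}$)
$\left(-15284 + h{\left(-120 \right)}\right) + \left(\left(4311 + 3096\right) - 3561\right) = \left(-15284 + \frac{169}{144 \left(-120\right)}\right) + \left(\left(4311 + 3096\right) - 3561\right) = \left(-15284 + \frac{169}{144} \left(- \frac{1}{120}\right)\right) + \left(7407 - 3561\right) = \left(-15284 - \frac{169}{17280}\right) + 3846 = - \frac{264107689}{17280} + 3846 = - \frac{197648809}{17280}$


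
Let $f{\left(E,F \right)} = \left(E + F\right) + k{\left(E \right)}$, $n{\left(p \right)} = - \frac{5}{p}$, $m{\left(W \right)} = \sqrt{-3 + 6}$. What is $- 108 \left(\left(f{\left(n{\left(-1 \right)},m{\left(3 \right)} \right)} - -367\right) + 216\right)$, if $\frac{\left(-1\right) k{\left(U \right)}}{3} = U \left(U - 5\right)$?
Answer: $-63504 - 108 \sqrt{3} \approx -63691.0$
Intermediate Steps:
$m{\left(W \right)} = \sqrt{3}$
$k{\left(U \right)} = - 3 U \left(-5 + U\right)$ ($k{\left(U \right)} = - 3 U \left(U - 5\right) = - 3 U \left(-5 + U\right)$)
$f{\left(E,F \right)} = E + F + 3 E \left(5 - E\right)$ ($f{\left(E,F \right)} = \left(E + F\right) + 3 E \left(5 - E\right) = E + F + 3 E \left(5 - E\right)$)
$- 108 \left(\left(f{\left(n{\left(-1 \right)},m{\left(3 \right)} \right)} - -367\right) + 216\right) = - 108 \left(\left(\left(- \frac{5}{-1} + \sqrt{3} - 3 \left(- \frac{5}{-1}\right) \left(-5 - \frac{5}{-1}\right)\right) - -367\right) + 216\right) = - 108 \left(\left(\left(\left(-5\right) \left(-1\right) + \sqrt{3} - 3 \left(\left(-5\right) \left(-1\right)\right) \left(-5 - -5\right)\right) + 367\right) + 216\right) = - 108 \left(\left(\left(5 + \sqrt{3} - 15 \left(-5 + 5\right)\right) + 367\right) + 216\right) = - 108 \left(\left(\left(5 + \sqrt{3} - 15 \cdot 0\right) + 367\right) + 216\right) = - 108 \left(\left(\left(5 + \sqrt{3} + 0\right) + 367\right) + 216\right) = - 108 \left(\left(\left(5 + \sqrt{3}\right) + 367\right) + 216\right) = - 108 \left(\left(372 + \sqrt{3}\right) + 216\right) = - 108 \left(588 + \sqrt{3}\right) = -63504 - 108 \sqrt{3}$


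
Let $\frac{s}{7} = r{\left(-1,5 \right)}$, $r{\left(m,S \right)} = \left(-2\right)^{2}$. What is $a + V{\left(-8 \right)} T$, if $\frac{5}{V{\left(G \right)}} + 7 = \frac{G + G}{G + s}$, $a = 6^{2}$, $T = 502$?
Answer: $- \frac{11146}{39} \approx -285.79$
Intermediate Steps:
$a = 36$
$r{\left(m,S \right)} = 4$
$s = 28$ ($s = 7 \cdot 4 = 28$)
$V{\left(G \right)} = \frac{5}{-7 + \frac{2 G}{28 + G}}$ ($V{\left(G \right)} = \frac{5}{-7 + \frac{G + G}{G + 28}} = \frac{5}{-7 + \frac{2 G}{28 + G}}$)
$a + V{\left(-8 \right)} T = 36 + \frac{5 \left(-28 - -8\right)}{196 + 5 \left(-8\right)} 502 = 36 + \frac{5 \left(-28 + 8\right)}{196 - 40} \cdot 502 = 36 + 5 \cdot \frac{1}{156} \left(-20\right) 502 = 36 - \frac{12550}{39} = - \frac{11146}{39}$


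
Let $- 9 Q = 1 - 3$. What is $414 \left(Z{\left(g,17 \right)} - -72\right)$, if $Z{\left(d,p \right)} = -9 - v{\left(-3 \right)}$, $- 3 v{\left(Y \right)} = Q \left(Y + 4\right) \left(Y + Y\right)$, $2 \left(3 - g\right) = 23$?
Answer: $25898$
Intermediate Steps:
$g = - \frac{17}{2}$ ($g = 3 - \frac{23}{2} = - \frac{17}{2} \approx -8.5$)
$Q = \frac{2}{9}$ ($Q = - \frac{1 - 3}{9} = \left(- \frac{1}{9}\right) \left(-2\right) = \frac{2}{9} \approx 0.22222$)
$v{\left(Y \right)} = - \frac{4 Y \left(4 + Y\right)}{27}$ ($v{\left(Y \right)} = - \frac{\frac{2}{9} \left(Y + 4\right) \left(Y + Y\right)}{3} = - \frac{\frac{2}{9} \left(4 + Y\right) 2 Y}{3} = - \frac{\frac{2}{9} \cdot 2 Y \left(4 + Y\right)}{3} = - \frac{\frac{4}{9} Y \left(4 + Y\right)}{3} = - \frac{4 Y \left(4 + Y\right)}{27}$)
$Z{\left(d,p \right)} = - \frac{85}{9}$ ($Z{\left(d,p \right)} = -9 - \left(- \frac{4}{27}\right) \left(-3\right) \left(4 - 3\right) = -9 - \left(- \frac{4}{27}\right) \left(-3\right) 1 = -9 - \frac{4}{9} = - \frac{85}{9}$)
$414 \left(Z{\left(g,17 \right)} - -72\right) = 414 \left(- \frac{85}{9} - -72\right) = 414 \left(- \frac{85}{9} + 72\right) = 414 \cdot \frac{563}{9} = 25898$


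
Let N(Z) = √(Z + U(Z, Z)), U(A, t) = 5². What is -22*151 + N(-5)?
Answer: -3322 + 2*√5 ≈ -3317.5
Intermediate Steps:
U(A, t) = 25
N(Z) = √(25 + Z) (N(Z) = √(Z + 25) = √(25 + Z))
-22*151 + N(-5) = -22*151 + √(25 - 5) = -3322 + √20 = -3322 + 2*√5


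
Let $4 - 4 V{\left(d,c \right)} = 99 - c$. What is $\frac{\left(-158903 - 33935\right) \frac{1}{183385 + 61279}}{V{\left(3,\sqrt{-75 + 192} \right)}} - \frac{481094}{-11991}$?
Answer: $\frac{18739413148853}{466678352532} + \frac{289257 \sqrt{13}}{272433364} \approx 40.159$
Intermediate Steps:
$V{\left(d,c \right)} = - \frac{95}{4} + \frac{c}{4}$ ($V{\left(d,c \right)} = 1 - \frac{99 - c}{4} = 1 + \left(- \frac{99}{4} + \frac{c}{4}\right) = - \frac{95}{4} + \frac{c}{4}$)
$\frac{\left(-158903 - 33935\right) \frac{1}{183385 + 61279}}{V{\left(3,\sqrt{-75 + 192} \right)}} - \frac{481094}{-11991} = \frac{\left(-158903 - 33935\right) \frac{1}{183385 + 61279}}{- \frac{95}{4} + \frac{\sqrt{-75 + 192}}{4}} - \frac{481094}{-11991} = \frac{\left(-192838\right) \frac{1}{244664}}{- \frac{95}{4} + \frac{\sqrt{117}}{4}} - - \frac{481094}{11991} = \frac{\left(-192838\right) \frac{1}{244664}}{- \frac{95}{4} + \frac{3 \sqrt{13}}{4}} + \frac{481094}{11991} = - \frac{96419}{122332 \left(- \frac{95}{4} + \frac{3 \sqrt{13}}{4}\right)} + \frac{481094}{11991} = \frac{481094}{11991} - \frac{96419}{122332 \left(- \frac{95}{4} + \frac{3 \sqrt{13}}{4}\right)}$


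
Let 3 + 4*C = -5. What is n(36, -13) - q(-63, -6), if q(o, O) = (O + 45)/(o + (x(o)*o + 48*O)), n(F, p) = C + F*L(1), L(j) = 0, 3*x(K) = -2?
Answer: -193/103 ≈ -1.8738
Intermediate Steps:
C = -2 (C = -3/4 + (1/4)*(-5) = -3/4 - 5/4 = -2)
x(K) = -2/3 (x(K) = (1/3)*(-2) = -2/3)
n(F, p) = -2 (n(F, p) = -2 + F*0 = -2 + 0 = -2)
q(o, O) = (45 + O)/(48*O + o/3) (q(o, O) = (O + 45)/(o + (-2*o/3 + 48*O)) = (45 + O)/(o + (48*O - 2*o/3)) = (45 + O)/(48*O + o/3))
n(36, -13) - q(-63, -6) = -2 - 3*(45 - 6)/(-63 + 144*(-6)) = -2 - 3*39/(-63 - 864) = -2 - 3*39/(-927) = -2 - 3*(-1)*39/927 = -2 - 1*(-13/103) = -2 + 13/103 = -193/103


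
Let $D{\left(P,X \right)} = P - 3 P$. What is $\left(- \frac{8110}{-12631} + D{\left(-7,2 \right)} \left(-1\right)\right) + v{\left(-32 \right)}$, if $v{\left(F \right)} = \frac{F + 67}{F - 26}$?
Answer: $- \frac{10228077}{732598} \approx -13.961$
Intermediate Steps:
$D{\left(P,X \right)} = - 2 P$
$v{\left(F \right)} = \frac{67 + F}{-26 + F}$
$\left(- \frac{8110}{-12631} + D{\left(-7,2 \right)} \left(-1\right)\right) + v{\left(-32 \right)} = \left(- \frac{8110}{-12631} + \left(-2\right) \left(-7\right) \left(-1\right)\right) + \frac{67 - 32}{-26 - 32} = \left(\left(-8110\right) \left(- \frac{1}{12631}\right) + 14 \left(-1\right)\right) + \frac{1}{-58} \cdot 35 = \left(\frac{8110}{12631} - 14\right) - \frac{35}{58} = - \frac{168724}{12631} - \frac{35}{58} = - \frac{10228077}{732598}$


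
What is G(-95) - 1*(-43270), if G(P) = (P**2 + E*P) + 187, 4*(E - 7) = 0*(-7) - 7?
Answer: 207933/4 ≈ 51983.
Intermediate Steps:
E = 21/4 (E = 7 + (0*(-7) - 7)/4 = 7 + (0 - 7)/4 = 7 + (1/4)*(-7) = 7 - 7/4 = 21/4 ≈ 5.2500)
G(P) = 187 + P**2 + 21*P/4 (G(P) = (P**2 + 21*P/4) + 187 = 187 + P**2 + 21*P/4)
G(-95) - 1*(-43270) = (187 + (-95)**2 + (21/4)*(-95)) - 1*(-43270) = (187 + 9025 - 1995/4) + 43270 = 34853/4 + 43270 = 207933/4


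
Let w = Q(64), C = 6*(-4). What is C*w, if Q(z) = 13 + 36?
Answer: -1176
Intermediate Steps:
Q(z) = 49
C = -24
w = 49
C*w = -24*49 = -1176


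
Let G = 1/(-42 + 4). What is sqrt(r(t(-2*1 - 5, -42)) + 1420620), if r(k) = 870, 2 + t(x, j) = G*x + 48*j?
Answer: 7*sqrt(29010) ≈ 1192.3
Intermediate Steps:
G = -1/38 (G = 1/(-38) = -1/38 ≈ -0.026316)
t(x, j) = -2 + 48*j - x/38 (t(x, j) = -2 + (-x/38 + 48*j) = -2 + (48*j - x/38) = -2 + 48*j - x/38)
sqrt(r(t(-2*1 - 5, -42)) + 1420620) = sqrt(870 + 1420620) = sqrt(1421490) = 7*sqrt(29010)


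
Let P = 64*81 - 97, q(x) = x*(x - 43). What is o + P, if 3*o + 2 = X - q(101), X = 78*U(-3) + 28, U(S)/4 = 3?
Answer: 3455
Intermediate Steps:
U(S) = 12 (U(S) = 4*3 = 12)
q(x) = x*(-43 + x)
X = 964 (X = 78*12 + 28 = 936 + 28 = 964)
o = -1632 (o = -⅔ + (964 - 101*(-43 + 101))/3 = -⅔ + (964 - 101*58)/3 = -⅔ + (964 - 1*5858)/3 = -⅔ + (964 - 5858)/3 = -⅔ + (⅓)*(-4894) = -⅔ - 4894/3 = -1632)
P = 5087 (P = 5184 - 97 = 5087)
o + P = -1632 + 5087 = 3455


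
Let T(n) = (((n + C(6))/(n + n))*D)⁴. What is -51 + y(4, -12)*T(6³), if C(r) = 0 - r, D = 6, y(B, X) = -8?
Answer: -1632817/2592 ≈ -629.95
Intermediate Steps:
C(r) = -r
T(n) = 81*(-6 + n)⁴/n⁴ (T(n) = (((n - 1*6)/(n + n))*6)⁴ = (((n - 6)/((2*n)))*6)⁴ = (((-6 + n)*(1/(2*n)))*6)⁴ = (((-6 + n)/(2*n))*6)⁴ = (3*(-6 + n)/n)⁴ = 81*(-6 + n)⁴/n⁴)
-51 + y(4, -12)*T(6³) = -51 - 648*(-6 + 6³)⁴/(6³)⁴ = -51 - 648*(-6 + 216)⁴/216⁴ = -51 - 648*210⁴/2176782336 = -51 - 648*1944810000/2176782336 = -51 - 8*1500625/20736 = -51 - 1500625/2592 = -1632817/2592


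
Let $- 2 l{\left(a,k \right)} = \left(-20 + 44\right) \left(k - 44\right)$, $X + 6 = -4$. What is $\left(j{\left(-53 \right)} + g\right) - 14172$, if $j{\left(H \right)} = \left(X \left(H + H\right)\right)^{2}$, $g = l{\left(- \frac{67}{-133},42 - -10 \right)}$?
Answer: $1109332$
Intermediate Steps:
$X = -10$ ($X = -6 - 4 = -10$)
$l{\left(a,k \right)} = 528 - 12 k$ ($l{\left(a,k \right)} = - \frac{\left(-20 + 44\right) \left(k - 44\right)}{2} = - \frac{24 \left(-44 + k\right)}{2} = - \frac{-1056 + 24 k}{2} = 528 - 12 k$)
$g = -96$ ($g = 528 - 12 \left(42 - -10\right) = 528 - 12 \left(42 + 10\right) = 528 - 624 = -96$)
$j{\left(H \right)} = 400 H^{2}$ ($j{\left(H \right)} = \left(- 10 \left(H + H\right)\right)^{2} = \left(- 10 \cdot 2 H\right)^{2} = \left(- 20 H\right)^{2} = 400 H^{2}$)
$\left(j{\left(-53 \right)} + g\right) - 14172 = \left(400 \left(-53\right)^{2} - 96\right) - 14172 = \left(400 \cdot 2809 - 96\right) - 14172 = \left(1123600 - 96\right) - 14172 = 1123504 - 14172 = 1109332$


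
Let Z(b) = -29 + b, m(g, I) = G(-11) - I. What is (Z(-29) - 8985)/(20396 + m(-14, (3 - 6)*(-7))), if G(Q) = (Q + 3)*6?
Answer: -9043/20327 ≈ -0.44488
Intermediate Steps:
G(Q) = 18 + 6*Q (G(Q) = (3 + Q)*6 = 18 + 6*Q)
m(g, I) = -48 - I (m(g, I) = (18 + 6*(-11)) - I = (18 - 66) - I = -48 - I)
(Z(-29) - 8985)/(20396 + m(-14, (3 - 6)*(-7))) = ((-29 - 29) - 8985)/(20396 + (-48 - (3 - 6)*(-7))) = (-58 - 8985)/(20396 + (-48 - (-3)*(-7))) = -9043/(20396 + (-48 - 1*21)) = -9043/(20396 + (-48 - 21)) = -9043/(20396 - 69) = -9043/20327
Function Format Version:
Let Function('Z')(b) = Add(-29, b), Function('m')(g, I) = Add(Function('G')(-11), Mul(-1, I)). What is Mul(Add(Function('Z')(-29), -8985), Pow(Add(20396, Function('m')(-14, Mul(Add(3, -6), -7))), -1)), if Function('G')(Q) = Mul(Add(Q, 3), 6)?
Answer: Rational(-9043, 20327) ≈ -0.44488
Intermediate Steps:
Function('G')(Q) = Add(18, Mul(6, Q)) (Function('G')(Q) = Mul(Add(3, Q), 6) = Add(18, Mul(6, Q)))
Function('m')(g, I) = Add(-48, Mul(-1, I)) (Function('m')(g, I) = Add(Add(18, Mul(6, -11)), Mul(-1, I)) = Add(Add(18, -66), Mul(-1, I)) = Add(-48, Mul(-1, I)))
Mul(Add(Function('Z')(-29), -8985), Pow(Add(20396, Function('m')(-14, Mul(Add(3, -6), -7))), -1)) = Mul(Add(Add(-29, -29), -8985), Pow(Add(20396, Add(-48, Mul(-1, Mul(Add(3, -6), -7)))), -1)) = Mul(Add(-58, -8985), Pow(Add(20396, Add(-48, Mul(-1, Mul(-3, -7)))), -1)) = Mul(-9043, Pow(Add(20396, Add(-48, Mul(-1, 21))), -1)) = Mul(-9043, Pow(Add(20396, Add(-48, -21)), -1)) = Mul(-9043, Pow(Add(20396, -69), -1)) = Mul(-9043, Pow(20327, -1)) = Mul(-9043, Rational(1, 20327)) = Rational(-9043, 20327)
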